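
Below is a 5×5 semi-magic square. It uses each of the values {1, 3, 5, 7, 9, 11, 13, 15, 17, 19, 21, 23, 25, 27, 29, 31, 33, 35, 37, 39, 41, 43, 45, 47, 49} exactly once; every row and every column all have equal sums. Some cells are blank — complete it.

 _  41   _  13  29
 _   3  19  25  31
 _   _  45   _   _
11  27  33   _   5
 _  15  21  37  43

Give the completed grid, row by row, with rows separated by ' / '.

The 25 entries sum to 625, so each line sums to 625/5 = 125.
Row 2 must total 125; the given cells sum to 78, so (2,1) = 47.
Using row 4: 11 + 27 + 33 + 5 + ? → (4,4) = 125 − 76 = 49.
The remaining cell in row 5 is (5,1) = 125 − 116 = 9.
The remaining cell in column 2 is (3,2) = 125 − 86 = 39.
Column 3: 19 + 45 + 33 + 21 + ? = 125, so (1,3) = 7.
Column 4: 13 + 25 + 49 + 37 + ? = 125, so (3,4) = 1.
Column 5: 29 + 31 + 5 + 43 + ? = 125, so (3,5) = 17.
Row 1 needs 125; the known cells sum to 90, so (1,1) = 35.
Row 3 must total 125; the given cells sum to 102, so (3,1) = 23.

35 41 7 13 29 / 47 3 19 25 31 / 23 39 45 1 17 / 11 27 33 49 5 / 9 15 21 37 43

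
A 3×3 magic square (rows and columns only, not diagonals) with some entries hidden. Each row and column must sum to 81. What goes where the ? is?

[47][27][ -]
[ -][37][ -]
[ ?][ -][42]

Row 1 needs 81; the known cells sum to 74, so (1,3) = 7.
The remaining cell in column 2 is (3,2) = 81 − 64 = 17.
Column 3 must total 81; the given cells sum to 49, so (2,3) = 32.
Row 2 must total 81; the given cells sum to 69, so (2,1) = 12.
From row 3, 81 − (17 + 42) gives (3,1) = 22.

22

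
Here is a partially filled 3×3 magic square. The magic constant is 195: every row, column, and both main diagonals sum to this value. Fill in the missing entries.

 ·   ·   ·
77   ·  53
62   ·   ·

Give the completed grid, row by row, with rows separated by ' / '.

56 71 68 / 77 65 53 / 62 59 74

Row 2: 77 + 53 + ? = 195, so (2,2) = 65.
From column 1, 195 − (77 + 62) gives (1,1) = 56.
Main diagonal must total 195; the given cells sum to 121, so (3,3) = 74.
Anti-diagonal needs 195; the known cells sum to 127, so (1,3) = 68.
Using row 1: 56 + 68 + ? → (1,2) = 195 − 124 = 71.
From row 3, 195 − (62 + 74) gives (3,2) = 59.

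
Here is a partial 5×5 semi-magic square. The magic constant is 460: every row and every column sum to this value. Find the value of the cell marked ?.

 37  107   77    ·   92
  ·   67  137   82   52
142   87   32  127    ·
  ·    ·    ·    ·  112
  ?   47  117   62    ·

Using row 1: 37 + 107 + 77 + 92 + ? → (1,4) = 460 − 313 = 147.
Using row 2: 67 + 137 + 82 + 52 + ? → (2,1) = 460 − 338 = 122.
Row 3 needs 460; the known cells sum to 388, so (3,5) = 72.
Column 2 must total 460; the given cells sum to 308, so (4,2) = 152.
The remaining cell in column 3 is (4,3) = 460 − 363 = 97.
From column 4, 460 − (147 + 82 + 127 + 62) gives (4,4) = 42.
Using column 5: 92 + 52 + 72 + 112 + ? → (5,5) = 460 − 328 = 132.
Using row 4: 152 + 97 + 42 + 112 + ? → (4,1) = 460 − 403 = 57.
Row 5 needs 460; the known cells sum to 358, so (5,1) = 102.

102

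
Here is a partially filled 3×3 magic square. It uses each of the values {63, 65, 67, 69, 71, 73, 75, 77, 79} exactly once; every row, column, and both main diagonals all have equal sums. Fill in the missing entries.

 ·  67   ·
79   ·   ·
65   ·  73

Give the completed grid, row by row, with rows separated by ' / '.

The 9 entries sum to 639, so each line sums to 639/3 = 213.
Row 3 must total 213; the given cells sum to 138, so (3,2) = 75.
Column 1 must total 213; the given cells sum to 144, so (1,1) = 69.
Column 2 must total 213; the given cells sum to 142, so (2,2) = 71.
From anti-diagonal, 213 − (71 + 65) gives (1,3) = 77.
The remaining cell in row 2 is (2,3) = 213 − 150 = 63.

69 67 77 / 79 71 63 / 65 75 73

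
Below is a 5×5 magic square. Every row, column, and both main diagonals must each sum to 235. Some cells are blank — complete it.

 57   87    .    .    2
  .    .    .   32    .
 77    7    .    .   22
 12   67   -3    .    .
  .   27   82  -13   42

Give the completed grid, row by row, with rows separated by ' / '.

Row 5: 27 + 82 + (-13) + 42 + ? = 235, so (5,1) = 97.
Column 1: 57 + 77 + 12 + 97 + ? = 235, so (2,1) = -8.
From column 2, 235 − (87 + 7 + 67 + 27) gives (2,2) = 47.
Anti-diagonal: 2 + 32 + 67 + 97 + ? = 235, so (3,3) = 37.
The remaining cell in row 3 is (3,4) = 235 − 143 = 92.
Main diagonal: 57 + 47 + 37 + 42 + ? = 235, so (4,4) = 52.
The remaining cell in row 4 is (4,5) = 235 − 128 = 107.
The remaining cell in column 4 is (1,4) = 235 − 163 = 72.
Column 5 must total 235; the given cells sum to 173, so (2,5) = 62.
Row 1: 57 + 87 + 72 + 2 + ? = 235, so (1,3) = 17.
From row 2, 235 − (-8 + 47 + 32 + 62) gives (2,3) = 102.

57 87 17 72 2 / -8 47 102 32 62 / 77 7 37 92 22 / 12 67 -3 52 107 / 97 27 82 -13 42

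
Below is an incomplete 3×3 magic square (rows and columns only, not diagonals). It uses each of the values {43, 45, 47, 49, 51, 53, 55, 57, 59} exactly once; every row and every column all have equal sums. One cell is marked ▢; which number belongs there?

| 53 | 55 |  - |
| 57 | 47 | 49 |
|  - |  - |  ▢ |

The 9 entries sum to 459, so each line sums to 459/3 = 153.
Row 1: 53 + 55 + ? = 153, so (1,3) = 45.
From column 1, 153 − (53 + 57) gives (3,1) = 43.
The remaining cell in column 2 is (3,2) = 153 − 102 = 51.
Column 3 needs 153; the known cells sum to 94, so (3,3) = 59.

59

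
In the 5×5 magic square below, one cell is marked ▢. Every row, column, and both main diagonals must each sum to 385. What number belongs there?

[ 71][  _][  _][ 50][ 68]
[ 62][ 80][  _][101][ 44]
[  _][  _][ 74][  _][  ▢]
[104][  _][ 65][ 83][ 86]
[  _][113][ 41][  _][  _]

Row 2 needs 385; the known cells sum to 287, so (2,3) = 98.
Row 4 must total 385; the given cells sum to 338, so (4,2) = 47.
Column 3: 98 + 74 + 65 + 41 + ? = 385, so (1,3) = 107.
The remaining cell in main diagonal is (5,5) = 385 − 308 = 77.
The remaining cell in anti-diagonal is (5,1) = 385 − 290 = 95.
Using row 1: 71 + 107 + 50 + 68 + ? → (1,2) = 385 − 296 = 89.
Using row 5: 95 + 113 + 41 + 77 + ? → (5,4) = 385 − 326 = 59.
Column 1: 71 + 62 + 104 + 95 + ? = 385, so (3,1) = 53.
Column 2 must total 385; the given cells sum to 329, so (3,2) = 56.
Column 4 needs 385; the known cells sum to 293, so (3,4) = 92.
Column 5 must total 385; the given cells sum to 275, so (3,5) = 110.

110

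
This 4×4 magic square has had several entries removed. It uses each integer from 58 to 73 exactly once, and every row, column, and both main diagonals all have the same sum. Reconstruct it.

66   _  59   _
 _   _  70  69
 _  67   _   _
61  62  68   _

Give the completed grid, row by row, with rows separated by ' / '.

66 73 59 64 / 63 60 70 69 / 72 67 65 58 / 61 62 68 71

The entries are 58 through 73, which sum to 1048, so each line sums to 1048/4 = 262.
Row 4 needs 262; the known cells sum to 191, so (4,4) = 71.
Column 3: 59 + 70 + 68 + ? = 262, so (3,3) = 65.
Main diagonal needs 262; the known cells sum to 202, so (2,2) = 60.
Anti-diagonal needs 262; the known cells sum to 198, so (1,4) = 64.
Row 1: 66 + 59 + 64 + ? = 262, so (1,2) = 73.
Row 2 needs 262; the known cells sum to 199, so (2,1) = 63.
The remaining cell in column 1 is (3,1) = 262 − 190 = 72.
Using column 4: 64 + 69 + 71 + ? → (3,4) = 262 − 204 = 58.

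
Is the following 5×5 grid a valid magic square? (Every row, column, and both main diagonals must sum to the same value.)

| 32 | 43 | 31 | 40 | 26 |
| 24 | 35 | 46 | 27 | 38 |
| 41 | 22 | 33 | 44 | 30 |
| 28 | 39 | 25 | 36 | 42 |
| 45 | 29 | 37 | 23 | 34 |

Row 1: 32 + 43 + 31 + 40 + 26 = 172.
Row 2: 24 + 35 + 46 + 27 + 38 = 170.
Row 3: 41 + 22 + 33 + 44 + 30 = 170.
Row 4: 28 + 39 + 25 + 36 + 42 = 170.
Row 5: 45 + 29 + 37 + 23 + 34 = 168.
Column 1: 32 + 24 + 41 + 28 + 45 = 170.
Column 2: 43 + 35 + 22 + 39 + 29 = 168.
Column 3: 31 + 46 + 33 + 25 + 37 = 172.
Column 4: 40 + 27 + 44 + 36 + 23 = 170.
Column 5: 26 + 38 + 30 + 42 + 34 = 170.
Main diagonal: 32 + 35 + 33 + 36 + 34 = 170.
Anti-diagonal: 26 + 27 + 33 + 39 + 45 = 170.

No — row 5 sums to 168 but main diagonal sums to 170.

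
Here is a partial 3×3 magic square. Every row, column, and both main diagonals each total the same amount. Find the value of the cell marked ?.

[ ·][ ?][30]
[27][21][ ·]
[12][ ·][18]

9

Anti-diagonal is complete and sums to 63; that is the magic constant.
Row 2 needs 63; the known cells sum to 48, so (2,3) = 15.
Row 3 must total 63; the given cells sum to 30, so (3,2) = 33.
Using column 1: 27 + 12 + ? → (1,1) = 63 − 39 = 24.
The remaining cell in column 2 is (1,2) = 63 − 54 = 9.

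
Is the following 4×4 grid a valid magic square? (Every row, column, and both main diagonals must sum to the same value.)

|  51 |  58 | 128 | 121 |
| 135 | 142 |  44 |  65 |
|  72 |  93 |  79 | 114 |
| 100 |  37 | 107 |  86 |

No — anti-diagonal sums to 358 but column 2 sums to 330.

Row 1: 51 + 58 + 128 + 121 = 358.
Row 2: 135 + 142 + 44 + 65 = 386.
Row 3: 72 + 93 + 79 + 114 = 358.
Row 4: 100 + 37 + 107 + 86 = 330.
Column 1: 51 + 135 + 72 + 100 = 358.
Column 2: 58 + 142 + 93 + 37 = 330.
Column 3: 128 + 44 + 79 + 107 = 358.
Column 4: 121 + 65 + 114 + 86 = 386.
Main diagonal: 51 + 142 + 79 + 86 = 358.
Anti-diagonal: 121 + 44 + 93 + 100 = 358.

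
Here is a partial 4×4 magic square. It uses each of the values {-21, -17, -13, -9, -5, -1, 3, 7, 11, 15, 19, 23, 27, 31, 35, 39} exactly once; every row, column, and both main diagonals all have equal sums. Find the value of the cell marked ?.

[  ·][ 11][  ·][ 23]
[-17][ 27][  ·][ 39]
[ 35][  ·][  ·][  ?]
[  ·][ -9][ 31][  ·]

The 16 entries sum to 144, so each line sums to 144/4 = 36.
Row 2 must total 36; the given cells sum to 49, so (2,3) = -13.
From column 2, 36 − (11 + 27 + (-9)) gives (3,2) = 7.
Using anti-diagonal: 23 + (-13) + 7 + ? → (4,1) = 36 − 17 = 19.
Row 4 must total 36; the given cells sum to 41, so (4,4) = -5.
The remaining cell in column 1 is (1,1) = 36 − 37 = -1.
Using column 4: 23 + 39 + (-5) + ? → (3,4) = 36 − 57 = -21.

-21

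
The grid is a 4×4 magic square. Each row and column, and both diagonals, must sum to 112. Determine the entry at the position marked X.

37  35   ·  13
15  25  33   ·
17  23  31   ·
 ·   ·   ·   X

19

Row 1 needs 112; the known cells sum to 85, so (1,3) = 27.
From row 2, 112 − (15 + 25 + 33) gives (2,4) = 39.
Row 3 must total 112; the given cells sum to 71, so (3,4) = 41.
Column 1 must total 112; the given cells sum to 69, so (4,1) = 43.
From column 2, 112 − (35 + 25 + 23) gives (4,2) = 29.
Column 3 must total 112; the given cells sum to 91, so (4,3) = 21.
From column 4, 112 − (13 + 39 + 41) gives (4,4) = 19.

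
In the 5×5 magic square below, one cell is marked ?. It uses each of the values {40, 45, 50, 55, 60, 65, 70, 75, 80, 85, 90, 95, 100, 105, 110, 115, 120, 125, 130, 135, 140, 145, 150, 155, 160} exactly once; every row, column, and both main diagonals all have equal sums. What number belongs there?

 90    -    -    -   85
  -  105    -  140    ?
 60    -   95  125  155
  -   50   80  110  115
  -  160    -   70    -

The 25 entries sum to 2500, so each line sums to 2500/5 = 500.
Using row 3: 60 + 95 + 125 + 155 + ? → (3,2) = 500 − 435 = 65.
From row 4, 500 − (50 + 80 + 110 + 115) gives (4,1) = 145.
Column 2: 105 + 65 + 50 + 160 + ? = 500, so (1,2) = 120.
From column 4, 500 − (140 + 125 + 110 + 70) gives (1,4) = 55.
From main diagonal, 500 − (90 + 105 + 95 + 110) gives (5,5) = 100.
Anti-diagonal needs 500; the known cells sum to 370, so (5,1) = 130.
Using row 1: 90 + 120 + 55 + 85 + ? → (1,3) = 500 − 350 = 150.
Row 5 needs 500; the known cells sum to 460, so (5,3) = 40.
The remaining cell in column 1 is (2,1) = 500 − 425 = 75.
Using column 3: 150 + 95 + 80 + 40 + ? → (2,3) = 500 − 365 = 135.
Using column 5: 85 + 155 + 115 + 100 + ? → (2,5) = 500 − 455 = 45.

45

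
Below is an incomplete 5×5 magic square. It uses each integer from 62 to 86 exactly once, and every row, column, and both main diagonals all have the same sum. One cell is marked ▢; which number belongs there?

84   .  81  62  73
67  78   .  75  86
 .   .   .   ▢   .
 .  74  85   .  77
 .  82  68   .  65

83

The entries are 62 through 86, which sum to 1850, so each line sums to 1850/5 = 370.
Using row 1: 84 + 81 + 62 + 73 + ? → (1,2) = 370 − 300 = 70.
Row 2 needs 370; the known cells sum to 306, so (2,3) = 64.
Column 2: 70 + 78 + 74 + 82 + ? = 370, so (3,2) = 66.
From column 3, 370 − (81 + 64 + 85 + 68) gives (3,3) = 72.
From column 5, 370 − (73 + 86 + 77 + 65) gives (3,5) = 69.
From main diagonal, 370 − (84 + 78 + 72 + 65) gives (4,4) = 71.
Using anti-diagonal: 73 + 75 + 72 + 74 + ? → (5,1) = 370 − 294 = 76.
Using row 4: 74 + 85 + 71 + 77 + ? → (4,1) = 370 − 307 = 63.
Row 5 must total 370; the given cells sum to 291, so (5,4) = 79.
From column 1, 370 − (84 + 67 + 63 + 76) gives (3,1) = 80.
Column 4 must total 370; the given cells sum to 287, so (3,4) = 83.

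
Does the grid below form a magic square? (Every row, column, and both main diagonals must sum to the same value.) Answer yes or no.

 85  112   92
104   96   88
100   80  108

Row 1: 85 + 112 + 92 = 289.
Row 2: 104 + 96 + 88 = 288.
Row 3: 100 + 80 + 108 = 288.
Column 1: 85 + 104 + 100 = 289.
Column 2: 112 + 96 + 80 = 288.
Column 3: 92 + 88 + 108 = 288.
Main diagonal: 85 + 96 + 108 = 289.
Anti-diagonal: 92 + 96 + 100 = 288.

No — main diagonal sums to 289 but row 3 sums to 288.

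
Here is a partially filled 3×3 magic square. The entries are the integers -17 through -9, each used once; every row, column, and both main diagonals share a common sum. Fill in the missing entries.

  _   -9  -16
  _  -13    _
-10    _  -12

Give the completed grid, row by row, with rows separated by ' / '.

The entries are -17 through -9, which sum to -117, so each line sums to -117/3 = -39.
From row 1, -39 − (-9 + (-16)) gives (1,1) = -14.
The remaining cell in row 3 is (3,2) = -39 − (-22) = -17.
Column 1 must total -39; the given cells sum to -24, so (2,1) = -15.
Column 3 needs -39; the known cells sum to -28, so (2,3) = -11.

-14 -9 -16 / -15 -13 -11 / -10 -17 -12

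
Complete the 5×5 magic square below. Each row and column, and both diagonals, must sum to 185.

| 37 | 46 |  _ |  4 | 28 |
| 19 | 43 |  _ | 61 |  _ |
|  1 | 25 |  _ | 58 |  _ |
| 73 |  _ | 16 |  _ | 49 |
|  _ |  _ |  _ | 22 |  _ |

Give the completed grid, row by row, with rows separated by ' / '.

37 46 70 4 28 / 19 43 52 61 10 / 1 25 34 58 67 / 73 7 16 40 49 / 55 64 13 22 31

Using row 1: 37 + 46 + 4 + 28 + ? → (1,3) = 185 − 115 = 70.
Column 1 needs 185; the known cells sum to 130, so (5,1) = 55.
Using column 4: 4 + 61 + 58 + 22 + ? → (4,4) = 185 − 145 = 40.
Row 4: 73 + 16 + 40 + 49 + ? = 185, so (4,2) = 7.
The remaining cell in column 2 is (5,2) = 185 − 121 = 64.
Anti-diagonal needs 185; the known cells sum to 151, so (3,3) = 34.
From row 3, 185 − (1 + 25 + 34 + 58) gives (3,5) = 67.
From main diagonal, 185 − (37 + 43 + 34 + 40) gives (5,5) = 31.
Using row 5: 55 + 64 + 22 + 31 + ? → (5,3) = 185 − 172 = 13.
Using column 3: 70 + 34 + 16 + 13 + ? → (2,3) = 185 − 133 = 52.
Column 5 needs 185; the known cells sum to 175, so (2,5) = 10.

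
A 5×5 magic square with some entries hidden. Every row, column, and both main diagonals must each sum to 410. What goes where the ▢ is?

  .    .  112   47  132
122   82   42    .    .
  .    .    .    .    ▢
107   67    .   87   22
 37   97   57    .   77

Row 4 must total 410; the given cells sum to 283, so (4,3) = 127.
The remaining cell in row 5 is (5,4) = 410 − 268 = 142.
From column 3, 410 − (112 + 42 + 127 + 57) gives (3,3) = 72.
Main diagonal: 82 + 72 + 87 + 77 + ? = 410, so (1,1) = 92.
Anti-diagonal: 132 + 72 + 67 + 37 + ? = 410, so (2,4) = 102.
Row 1: 92 + 112 + 47 + 132 + ? = 410, so (1,2) = 27.
The remaining cell in row 2 is (2,5) = 410 − 348 = 62.
Column 1: 92 + 122 + 107 + 37 + ? = 410, so (3,1) = 52.
From column 2, 410 − (27 + 82 + 67 + 97) gives (3,2) = 137.
Column 4 must total 410; the given cells sum to 378, so (3,4) = 32.
Using column 5: 132 + 62 + 22 + 77 + ? → (3,5) = 410 − 293 = 117.

117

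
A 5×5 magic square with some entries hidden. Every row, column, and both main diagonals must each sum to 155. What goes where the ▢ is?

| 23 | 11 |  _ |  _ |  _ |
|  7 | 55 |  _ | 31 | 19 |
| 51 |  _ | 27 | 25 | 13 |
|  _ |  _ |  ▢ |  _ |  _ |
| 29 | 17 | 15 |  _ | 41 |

Using row 2: 7 + 55 + 31 + 19 + ? → (2,3) = 155 − 112 = 43.
Row 3 must total 155; the given cells sum to 116, so (3,2) = 39.
The remaining cell in row 5 is (5,4) = 155 − 102 = 53.
The remaining cell in column 1 is (4,1) = 155 − 110 = 45.
From column 2, 155 − (11 + 55 + 39 + 17) gives (4,2) = 33.
Main diagonal must total 155; the given cells sum to 146, so (4,4) = 9.
Anti-diagonal must total 155; the given cells sum to 120, so (1,5) = 35.
From column 4, 155 − (31 + 25 + 9 + 53) gives (1,4) = 37.
The remaining cell in column 5 is (4,5) = 155 − 108 = 47.
Row 1 must total 155; the given cells sum to 106, so (1,3) = 49.
The remaining cell in row 4 is (4,3) = 155 − 134 = 21.

21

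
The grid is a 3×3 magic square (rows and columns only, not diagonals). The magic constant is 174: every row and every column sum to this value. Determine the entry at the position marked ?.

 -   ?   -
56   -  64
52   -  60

58

The remaining cell in row 2 is (2,2) = 174 − 120 = 54.
Row 3 must total 174; the given cells sum to 112, so (3,2) = 62.
Column 1: 56 + 52 + ? = 174, so (1,1) = 66.
The remaining cell in column 2 is (1,2) = 174 − 116 = 58.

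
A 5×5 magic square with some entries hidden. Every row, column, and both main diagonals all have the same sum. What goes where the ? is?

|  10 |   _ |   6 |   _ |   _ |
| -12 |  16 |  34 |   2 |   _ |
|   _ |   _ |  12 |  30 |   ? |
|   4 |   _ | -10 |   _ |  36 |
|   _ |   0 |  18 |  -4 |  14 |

Column 3 is complete and sums to 60; that is the magic constant.
Row 2: -12 + 16 + 34 + 2 + ? = 60, so (2,5) = 20.
The remaining cell in row 5 is (5,1) = 60 − 28 = 32.
The remaining cell in column 1 is (3,1) = 60 − 34 = 26.
Main diagonal must total 60; the given cells sum to 52, so (4,4) = 8.
Row 4 must total 60; the given cells sum to 38, so (4,2) = 22.
Using column 4: 2 + 30 + 8 + (-4) + ? → (1,4) = 60 − 36 = 24.
Anti-diagonal needs 60; the known cells sum to 68, so (1,5) = -8.
Row 1 must total 60; the given cells sum to 32, so (1,2) = 28.
Column 2: 28 + 16 + 22 + 0 + ? = 60, so (3,2) = -6.
Column 5 needs 60; the known cells sum to 62, so (3,5) = -2.

-2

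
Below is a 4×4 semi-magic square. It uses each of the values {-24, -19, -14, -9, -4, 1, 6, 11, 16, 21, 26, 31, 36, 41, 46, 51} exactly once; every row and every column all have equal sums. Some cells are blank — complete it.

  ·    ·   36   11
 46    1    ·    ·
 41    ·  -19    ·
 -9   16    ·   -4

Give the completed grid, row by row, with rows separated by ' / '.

-24 31 36 11 / 46 1 -14 21 / 41 6 -19 26 / -9 16 51 -4

The 16 entries sum to 216, so each line sums to 216/4 = 54.
Row 4: -9 + 16 + (-4) + ? = 54, so (4,3) = 51.
Using column 1: 46 + 41 + (-9) + ? → (1,1) = 54 − 78 = -24.
From column 3, 54 − (36 + (-19) + 51) gives (2,3) = -14.
Using row 1: -24 + 36 + 11 + ? → (1,2) = 54 − 23 = 31.
The remaining cell in row 2 is (2,4) = 54 − 33 = 21.
Using column 2: 31 + 1 + 16 + ? → (3,2) = 54 − 48 = 6.
From column 4, 54 − (11 + 21 + (-4)) gives (3,4) = 26.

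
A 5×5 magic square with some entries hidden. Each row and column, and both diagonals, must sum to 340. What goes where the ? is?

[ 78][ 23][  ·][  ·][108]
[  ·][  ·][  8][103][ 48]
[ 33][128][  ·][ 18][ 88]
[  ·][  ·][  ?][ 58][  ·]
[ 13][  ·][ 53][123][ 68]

113

Using row 3: 33 + 128 + 18 + 88 + ? → (3,3) = 340 − 267 = 73.
Row 5 needs 340; the known cells sum to 257, so (5,2) = 83.
Column 4 needs 340; the known cells sum to 302, so (1,4) = 38.
Column 5 needs 340; the known cells sum to 312, so (4,5) = 28.
Main diagonal needs 340; the known cells sum to 277, so (2,2) = 63.
Using anti-diagonal: 108 + 103 + 73 + 13 + ? → (4,2) = 340 − 297 = 43.
The remaining cell in row 1 is (1,3) = 340 − 247 = 93.
Using row 2: 63 + 8 + 103 + 48 + ? → (2,1) = 340 − 222 = 118.
From column 1, 340 − (78 + 118 + 33 + 13) gives (4,1) = 98.
From column 3, 340 − (93 + 8 + 73 + 53) gives (4,3) = 113.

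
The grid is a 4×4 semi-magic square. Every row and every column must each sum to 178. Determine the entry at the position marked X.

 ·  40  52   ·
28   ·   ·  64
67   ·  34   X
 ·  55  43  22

From row 4, 178 − (55 + 43 + 22) gives (4,1) = 58.
Column 1: 28 + 67 + 58 + ? = 178, so (1,1) = 25.
Using column 3: 52 + 34 + 43 + ? → (2,3) = 178 − 129 = 49.
From row 1, 178 − (25 + 40 + 52) gives (1,4) = 61.
Row 2 needs 178; the known cells sum to 141, so (2,2) = 37.
From column 2, 178 − (40 + 37 + 55) gives (3,2) = 46.
Column 4 must total 178; the given cells sum to 147, so (3,4) = 31.

31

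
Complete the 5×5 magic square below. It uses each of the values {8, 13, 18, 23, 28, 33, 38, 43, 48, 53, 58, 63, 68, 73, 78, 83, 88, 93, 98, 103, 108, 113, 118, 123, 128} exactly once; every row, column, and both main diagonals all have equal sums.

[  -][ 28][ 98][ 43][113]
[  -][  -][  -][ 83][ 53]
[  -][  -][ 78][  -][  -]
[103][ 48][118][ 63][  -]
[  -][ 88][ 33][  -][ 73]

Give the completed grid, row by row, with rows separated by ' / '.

The 25 entries sum to 1700, so each line sums to 1700/5 = 340.
From row 1, 340 − (28 + 98 + 43 + 113) gives (1,1) = 58.
Row 4: 103 + 48 + 118 + 63 + ? = 340, so (4,5) = 8.
Column 3: 98 + 78 + 118 + 33 + ? = 340, so (2,3) = 13.
Column 5 must total 340; the given cells sum to 247, so (3,5) = 93.
Main diagonal needs 340; the known cells sum to 272, so (2,2) = 68.
The remaining cell in anti-diagonal is (5,1) = 340 − 322 = 18.
From row 2, 340 − (68 + 13 + 83 + 53) gives (2,1) = 123.
Row 5 must total 340; the given cells sum to 212, so (5,4) = 128.
Column 1 must total 340; the given cells sum to 302, so (3,1) = 38.
From column 2, 340 − (28 + 68 + 48 + 88) gives (3,2) = 108.
Column 4: 43 + 83 + 63 + 128 + ? = 340, so (3,4) = 23.

58 28 98 43 113 / 123 68 13 83 53 / 38 108 78 23 93 / 103 48 118 63 8 / 18 88 33 128 73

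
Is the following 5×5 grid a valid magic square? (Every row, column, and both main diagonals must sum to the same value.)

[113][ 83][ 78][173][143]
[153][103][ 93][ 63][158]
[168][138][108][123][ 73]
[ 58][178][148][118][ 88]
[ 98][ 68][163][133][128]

Row 1: 113 + 83 + 78 + 173 + 143 = 590.
Row 2: 153 + 103 + 93 + 63 + 158 = 570.
Row 3: 168 + 138 + 108 + 123 + 73 = 610.
Row 4: 58 + 178 + 148 + 118 + 88 = 590.
Row 5: 98 + 68 + 163 + 133 + 128 = 590.
Column 1: 113 + 153 + 168 + 58 + 98 = 590.
Column 2: 83 + 103 + 138 + 178 + 68 = 570.
Column 3: 78 + 93 + 108 + 148 + 163 = 590.
Column 4: 173 + 63 + 123 + 118 + 133 = 610.
Column 5: 143 + 158 + 73 + 88 + 128 = 590.
Main diagonal: 113 + 103 + 108 + 118 + 128 = 570.
Anti-diagonal: 143 + 63 + 108 + 178 + 98 = 590.

No — main diagonal sums to 570 but column 5 sums to 590.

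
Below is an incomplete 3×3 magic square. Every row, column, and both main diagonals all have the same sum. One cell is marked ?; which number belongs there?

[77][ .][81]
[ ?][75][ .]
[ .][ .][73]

79

Main diagonal is complete and sums to 225; that is the magic constant.
From row 1, 225 − (77 + 81) gives (1,2) = 67.
Column 2: 67 + 75 + ? = 225, so (3,2) = 83.
Using column 3: 81 + 73 + ? → (2,3) = 225 − 154 = 71.
Anti-diagonal: 81 + 75 + ? = 225, so (3,1) = 69.
From row 2, 225 − (75 + 71) gives (2,1) = 79.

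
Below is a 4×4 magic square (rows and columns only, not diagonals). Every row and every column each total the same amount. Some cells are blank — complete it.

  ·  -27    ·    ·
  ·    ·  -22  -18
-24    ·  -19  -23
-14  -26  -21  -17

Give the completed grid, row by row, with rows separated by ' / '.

Row 4 is already complete: -14 + -26 + -21 + -17 = -78, so that is the magic constant.
From row 3, -78 − (-24 + (-19) + (-23)) gives (3,2) = -12.
Using column 2: -27 + (-12) + (-26) + ? → (2,2) = -78 − (-65) = -13.
Column 3: -22 + (-19) + (-21) + ? = -78, so (1,3) = -16.
Using column 4: -18 + (-23) + (-17) + ? → (1,4) = -78 − (-58) = -20.
From row 1, -78 − (-27 + (-16) + (-20)) gives (1,1) = -15.
Row 2: -13 + (-22) + (-18) + ? = -78, so (2,1) = -25.

-15 -27 -16 -20 / -25 -13 -22 -18 / -24 -12 -19 -23 / -14 -26 -21 -17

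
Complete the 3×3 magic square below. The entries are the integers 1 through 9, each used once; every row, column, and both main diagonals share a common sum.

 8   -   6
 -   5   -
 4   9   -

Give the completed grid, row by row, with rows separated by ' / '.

The entries are 1 through 9, which sum to 45, so each line sums to 45/3 = 15.
Row 1 must total 15; the given cells sum to 14, so (1,2) = 1.
The remaining cell in row 3 is (3,3) = 15 − 13 = 2.
Column 1 must total 15; the given cells sum to 12, so (2,1) = 3.
From column 3, 15 − (6 + 2) gives (2,3) = 7.

8 1 6 / 3 5 7 / 4 9 2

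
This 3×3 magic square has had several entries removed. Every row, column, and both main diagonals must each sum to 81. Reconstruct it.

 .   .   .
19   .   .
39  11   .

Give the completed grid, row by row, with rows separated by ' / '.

23 43 15 / 19 27 35 / 39 11 31

The remaining cell in row 3 is (3,3) = 81 − 50 = 31.
Using column 1: 19 + 39 + ? → (1,1) = 81 − 58 = 23.
Main diagonal: 23 + 31 + ? = 81, so (2,2) = 27.
Anti-diagonal must total 81; the given cells sum to 66, so (1,3) = 15.
Using row 1: 23 + 15 + ? → (1,2) = 81 − 38 = 43.
Row 2: 19 + 27 + ? = 81, so (2,3) = 35.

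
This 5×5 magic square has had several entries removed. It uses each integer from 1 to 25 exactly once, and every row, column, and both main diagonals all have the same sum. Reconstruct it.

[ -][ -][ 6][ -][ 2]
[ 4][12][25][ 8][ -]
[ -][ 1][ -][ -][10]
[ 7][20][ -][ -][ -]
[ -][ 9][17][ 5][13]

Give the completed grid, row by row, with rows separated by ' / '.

15 23 6 19 2 / 4 12 25 8 16 / 18 1 14 22 10 / 7 20 3 11 24 / 21 9 17 5 13

The entries are 1 through 25, which sum to 325, so each line sums to 325/5 = 65.
Row 2 must total 65; the given cells sum to 49, so (2,5) = 16.
Row 5 needs 65; the known cells sum to 44, so (5,1) = 21.
The remaining cell in column 2 is (1,2) = 65 − 42 = 23.
Column 5 must total 65; the given cells sum to 41, so (4,5) = 24.
Anti-diagonal needs 65; the known cells sum to 51, so (3,3) = 14.
Column 3: 6 + 25 + 14 + 17 + ? = 65, so (4,3) = 3.
Row 4 needs 65; the known cells sum to 54, so (4,4) = 11.
Main diagonal must total 65; the given cells sum to 50, so (1,1) = 15.
Row 1 needs 65; the known cells sum to 46, so (1,4) = 19.
The remaining cell in column 1 is (3,1) = 65 − 47 = 18.
Column 4: 19 + 8 + 11 + 5 + ? = 65, so (3,4) = 22.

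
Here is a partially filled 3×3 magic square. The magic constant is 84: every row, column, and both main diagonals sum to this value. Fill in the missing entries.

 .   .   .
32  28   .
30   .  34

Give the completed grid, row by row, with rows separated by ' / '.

22 36 26 / 32 28 24 / 30 20 34

The remaining cell in row 2 is (2,3) = 84 − 60 = 24.
Row 3 needs 84; the known cells sum to 64, so (3,2) = 20.
The remaining cell in column 1 is (1,1) = 84 − 62 = 22.
Column 2 needs 84; the known cells sum to 48, so (1,2) = 36.
The remaining cell in column 3 is (1,3) = 84 − 58 = 26.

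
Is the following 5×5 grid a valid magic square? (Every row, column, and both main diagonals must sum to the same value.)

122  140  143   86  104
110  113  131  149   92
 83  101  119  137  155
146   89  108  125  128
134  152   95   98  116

No — column 2 sums to 595 but row 4 sums to 596.

Row 1: 122 + 140 + 143 + 86 + 104 = 595.
Row 2: 110 + 113 + 131 + 149 + 92 = 595.
Row 3: 83 + 101 + 119 + 137 + 155 = 595.
Row 4: 146 + 89 + 108 + 125 + 128 = 596.
Row 5: 134 + 152 + 95 + 98 + 116 = 595.
Column 1: 122 + 110 + 83 + 146 + 134 = 595.
Column 2: 140 + 113 + 101 + 89 + 152 = 595.
Column 3: 143 + 131 + 119 + 108 + 95 = 596.
Column 4: 86 + 149 + 137 + 125 + 98 = 595.
Column 5: 104 + 92 + 155 + 128 + 116 = 595.
Main diagonal: 122 + 113 + 119 + 125 + 116 = 595.
Anti-diagonal: 104 + 149 + 119 + 89 + 134 = 595.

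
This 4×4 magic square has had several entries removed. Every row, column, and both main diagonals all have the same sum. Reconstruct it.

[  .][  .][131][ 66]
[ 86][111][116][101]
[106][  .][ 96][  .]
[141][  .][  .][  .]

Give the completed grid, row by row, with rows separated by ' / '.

81 136 131 66 / 86 111 116 101 / 106 91 96 121 / 141 76 71 126

Row 2 is already complete: 86 + 111 + 116 + 101 = 414, so that is the magic constant.
Column 1 needs 414; the known cells sum to 333, so (1,1) = 81.
From column 3, 414 − (131 + 116 + 96) gives (4,3) = 71.
The remaining cell in main diagonal is (4,4) = 414 − 288 = 126.
Anti-diagonal: 66 + 116 + 141 + ? = 414, so (3,2) = 91.
Row 1 needs 414; the known cells sum to 278, so (1,2) = 136.
Row 3 needs 414; the known cells sum to 293, so (3,4) = 121.
Row 4 must total 414; the given cells sum to 338, so (4,2) = 76.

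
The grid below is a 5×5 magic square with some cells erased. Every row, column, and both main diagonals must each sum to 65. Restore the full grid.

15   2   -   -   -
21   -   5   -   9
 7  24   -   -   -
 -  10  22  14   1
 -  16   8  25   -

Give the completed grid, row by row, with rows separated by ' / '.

Row 4: 10 + 22 + 14 + 1 + ? = 65, so (4,1) = 18.
Using column 1: 15 + 21 + 7 + 18 + ? → (5,1) = 65 − 61 = 4.
Column 2 must total 65; the given cells sum to 52, so (2,2) = 13.
Using row 2: 21 + 13 + 5 + 9 + ? → (2,4) = 65 − 48 = 17.
Row 5 must total 65; the given cells sum to 53, so (5,5) = 12.
Main diagonal needs 65; the known cells sum to 54, so (3,3) = 11.
Anti-diagonal must total 65; the given cells sum to 42, so (1,5) = 23.
Using column 3: 5 + 11 + 22 + 8 + ? → (1,3) = 65 − 46 = 19.
Column 5 must total 65; the given cells sum to 45, so (3,5) = 20.
Row 1: 15 + 2 + 19 + 23 + ? = 65, so (1,4) = 6.
Row 3 needs 65; the known cells sum to 62, so (3,4) = 3.

15 2 19 6 23 / 21 13 5 17 9 / 7 24 11 3 20 / 18 10 22 14 1 / 4 16 8 25 12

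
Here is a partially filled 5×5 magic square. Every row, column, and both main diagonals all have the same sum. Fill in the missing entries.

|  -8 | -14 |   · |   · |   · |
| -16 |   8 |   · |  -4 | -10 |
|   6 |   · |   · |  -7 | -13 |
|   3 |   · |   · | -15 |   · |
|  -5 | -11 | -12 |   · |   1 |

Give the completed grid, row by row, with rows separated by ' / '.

Column 1 is already complete: -8 + -16 + 6 + 3 + -5 = -20, so that is the magic constant.
Row 2 needs -20; the known cells sum to -22, so (2,3) = 2.
Using row 5: -5 + (-11) + (-12) + 1 + ? → (5,4) = -20 − (-27) = 7.
Column 4 needs -20; the known cells sum to -19, so (1,4) = -1.
The remaining cell in main diagonal is (3,3) = -20 − (-14) = -6.
The remaining cell in row 3 is (3,2) = -20 − (-20) = 0.
Column 2: -14 + 8 + 0 + (-11) + ? = -20, so (4,2) = -3.
The remaining cell in anti-diagonal is (1,5) = -20 − (-18) = -2.
Using row 1: -8 + (-14) + (-1) + (-2) + ? → (1,3) = -20 − (-25) = 5.
The remaining cell in column 3 is (4,3) = -20 − (-11) = -9.
Using column 5: -2 + (-10) + (-13) + 1 + ? → (4,5) = -20 − (-24) = 4.

-8 -14 5 -1 -2 / -16 8 2 -4 -10 / 6 0 -6 -7 -13 / 3 -3 -9 -15 4 / -5 -11 -12 7 1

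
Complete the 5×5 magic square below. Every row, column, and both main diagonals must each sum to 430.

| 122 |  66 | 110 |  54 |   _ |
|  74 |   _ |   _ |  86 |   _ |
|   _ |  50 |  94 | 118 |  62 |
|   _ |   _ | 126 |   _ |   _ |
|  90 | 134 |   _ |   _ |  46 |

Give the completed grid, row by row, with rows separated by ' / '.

122 66 110 54 78 / 74 98 42 86 130 / 106 50 94 118 62 / 38 82 126 70 114 / 90 134 58 102 46

Row 1 must total 430; the given cells sum to 352, so (1,5) = 78.
Using row 3: 50 + 94 + 118 + 62 + ? → (3,1) = 430 − 324 = 106.
Column 1 needs 430; the known cells sum to 392, so (4,1) = 38.
The remaining cell in anti-diagonal is (4,2) = 430 − 348 = 82.
Column 2 must total 430; the given cells sum to 332, so (2,2) = 98.
The remaining cell in main diagonal is (4,4) = 430 − 360 = 70.
Row 4 must total 430; the given cells sum to 316, so (4,5) = 114.
Using column 4: 54 + 86 + 118 + 70 + ? → (5,4) = 430 − 328 = 102.
From column 5, 430 − (78 + 62 + 114 + 46) gives (2,5) = 130.
The remaining cell in row 2 is (2,3) = 430 − 388 = 42.
From row 5, 430 − (90 + 134 + 102 + 46) gives (5,3) = 58.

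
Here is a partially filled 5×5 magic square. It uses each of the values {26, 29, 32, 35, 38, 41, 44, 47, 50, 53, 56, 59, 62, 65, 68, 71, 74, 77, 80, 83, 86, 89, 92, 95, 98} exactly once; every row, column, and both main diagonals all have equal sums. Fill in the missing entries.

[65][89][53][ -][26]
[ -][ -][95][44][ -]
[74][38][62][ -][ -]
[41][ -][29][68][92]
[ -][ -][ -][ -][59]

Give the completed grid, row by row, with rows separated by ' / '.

The 25 entries sum to 1550, so each line sums to 1550/5 = 310.
From row 1, 310 − (65 + 89 + 53 + 26) gives (1,4) = 77.
Row 4: 41 + 29 + 68 + 92 + ? = 310, so (4,2) = 80.
The remaining cell in column 3 is (5,3) = 310 − 239 = 71.
Using main diagonal: 65 + 62 + 68 + 59 + ? → (2,2) = 310 − 254 = 56.
From anti-diagonal, 310 − (26 + 44 + 62 + 80) gives (5,1) = 98.
Column 1: 65 + 74 + 41 + 98 + ? = 310, so (2,1) = 32.
Column 2: 89 + 56 + 38 + 80 + ? = 310, so (5,2) = 47.
From row 2, 310 − (32 + 56 + 95 + 44) gives (2,5) = 83.
From row 5, 310 − (98 + 47 + 71 + 59) gives (5,4) = 35.
Column 4 needs 310; the known cells sum to 224, so (3,4) = 86.
Column 5: 26 + 83 + 92 + 59 + ? = 310, so (3,5) = 50.

65 89 53 77 26 / 32 56 95 44 83 / 74 38 62 86 50 / 41 80 29 68 92 / 98 47 71 35 59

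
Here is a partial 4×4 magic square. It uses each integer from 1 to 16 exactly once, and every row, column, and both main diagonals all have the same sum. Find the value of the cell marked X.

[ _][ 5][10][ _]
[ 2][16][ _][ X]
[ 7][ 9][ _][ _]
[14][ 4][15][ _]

The entries are 1 through 16, which sum to 136, so each line sums to 136/4 = 34.
Row 4 must total 34; the given cells sum to 33, so (4,4) = 1.
Column 1: 2 + 7 + 14 + ? = 34, so (1,1) = 11.
Main diagonal: 11 + 16 + 1 + ? = 34, so (3,3) = 6.
The remaining cell in row 1 is (1,4) = 34 − 26 = 8.
From row 3, 34 − (7 + 9 + 6) gives (3,4) = 12.
Using column 3: 10 + 6 + 15 + ? → (2,3) = 34 − 31 = 3.
From column 4, 34 − (8 + 12 + 1) gives (2,4) = 13.

13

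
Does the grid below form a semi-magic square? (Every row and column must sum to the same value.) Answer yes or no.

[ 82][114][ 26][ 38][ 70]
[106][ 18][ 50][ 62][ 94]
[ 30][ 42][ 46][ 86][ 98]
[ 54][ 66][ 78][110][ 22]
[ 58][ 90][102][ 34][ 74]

No — column 3 sums to 302 but row 2 sums to 330.

Row 1: 82 + 114 + 26 + 38 + 70 = 330.
Row 2: 106 + 18 + 50 + 62 + 94 = 330.
Row 3: 30 + 42 + 46 + 86 + 98 = 302.
Row 4: 54 + 66 + 78 + 110 + 22 = 330.
Row 5: 58 + 90 + 102 + 34 + 74 = 358.
Column 1: 82 + 106 + 30 + 54 + 58 = 330.
Column 2: 114 + 18 + 42 + 66 + 90 = 330.
Column 3: 26 + 50 + 46 + 78 + 102 = 302.
Column 4: 38 + 62 + 86 + 110 + 34 = 330.
Column 5: 70 + 94 + 98 + 22 + 74 = 358.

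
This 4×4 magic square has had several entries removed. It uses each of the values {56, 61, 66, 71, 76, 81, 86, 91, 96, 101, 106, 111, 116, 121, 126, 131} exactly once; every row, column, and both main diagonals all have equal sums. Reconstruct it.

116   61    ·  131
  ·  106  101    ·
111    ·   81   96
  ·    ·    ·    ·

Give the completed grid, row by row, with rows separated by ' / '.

116 61 66 131 / 91 106 101 76 / 111 86 81 96 / 56 121 126 71

The 16 entries sum to 1496, so each line sums to 1496/4 = 374.
The remaining cell in row 1 is (1,3) = 374 − 308 = 66.
From row 3, 374 − (111 + 81 + 96) gives (3,2) = 86.
Column 2 must total 374; the given cells sum to 253, so (4,2) = 121.
Using column 3: 66 + 101 + 81 + ? → (4,3) = 374 − 248 = 126.
Main diagonal: 116 + 106 + 81 + ? = 374, so (4,4) = 71.
Anti-diagonal: 131 + 101 + 86 + ? = 374, so (4,1) = 56.
Column 1: 116 + 111 + 56 + ? = 374, so (2,1) = 91.
Column 4 needs 374; the known cells sum to 298, so (2,4) = 76.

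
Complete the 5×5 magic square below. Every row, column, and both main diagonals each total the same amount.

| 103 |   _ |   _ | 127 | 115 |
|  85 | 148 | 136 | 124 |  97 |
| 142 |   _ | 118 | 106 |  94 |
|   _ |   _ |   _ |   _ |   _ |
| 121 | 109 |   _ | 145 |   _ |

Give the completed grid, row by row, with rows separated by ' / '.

103 91 154 127 115 / 85 148 136 124 97 / 142 130 118 106 94 / 139 112 100 88 151 / 121 109 82 145 133

Row 2 is already complete: 85 + 148 + 136 + 124 + 97 = 590, so that is the magic constant.
Row 3: 142 + 118 + 106 + 94 + ? = 590, so (3,2) = 130.
Column 1 needs 590; the known cells sum to 451, so (4,1) = 139.
From column 4, 590 − (127 + 124 + 106 + 145) gives (4,4) = 88.
Using main diagonal: 103 + 148 + 118 + 88 + ? → (5,5) = 590 − 457 = 133.
From anti-diagonal, 590 − (115 + 124 + 118 + 121) gives (4,2) = 112.
The remaining cell in row 5 is (5,3) = 590 − 508 = 82.
From column 2, 590 − (148 + 130 + 112 + 109) gives (1,2) = 91.
The remaining cell in column 5 is (4,5) = 590 − 439 = 151.
The remaining cell in row 1 is (1,3) = 590 − 436 = 154.
From row 4, 590 − (139 + 112 + 88 + 151) gives (4,3) = 100.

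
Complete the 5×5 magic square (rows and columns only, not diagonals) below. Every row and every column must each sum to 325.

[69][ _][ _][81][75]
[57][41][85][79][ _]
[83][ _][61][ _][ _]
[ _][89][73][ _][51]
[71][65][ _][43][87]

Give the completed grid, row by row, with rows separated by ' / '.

69 53 47 81 75 / 57 41 85 79 63 / 83 77 61 55 49 / 45 89 73 67 51 / 71 65 59 43 87

Row 2: 57 + 41 + 85 + 79 + ? = 325, so (2,5) = 63.
The remaining cell in row 5 is (5,3) = 325 − 266 = 59.
Column 1 needs 325; the known cells sum to 280, so (4,1) = 45.
Using column 3: 85 + 61 + 73 + 59 + ? → (1,3) = 325 − 278 = 47.
The remaining cell in column 5 is (3,5) = 325 − 276 = 49.
Row 1 needs 325; the known cells sum to 272, so (1,2) = 53.
From row 4, 325 − (45 + 89 + 73 + 51) gives (4,4) = 67.
Column 2 must total 325; the given cells sum to 248, so (3,2) = 77.
Column 4: 81 + 79 + 67 + 43 + ? = 325, so (3,4) = 55.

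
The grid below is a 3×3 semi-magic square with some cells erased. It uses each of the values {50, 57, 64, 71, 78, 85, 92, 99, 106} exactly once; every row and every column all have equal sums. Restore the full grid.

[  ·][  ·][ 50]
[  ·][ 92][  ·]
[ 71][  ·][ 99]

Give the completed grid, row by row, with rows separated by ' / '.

106 78 50 / 57 92 85 / 71 64 99

The 9 entries sum to 702, so each line sums to 702/3 = 234.
Row 3 must total 234; the given cells sum to 170, so (3,2) = 64.
Column 2: 92 + 64 + ? = 234, so (1,2) = 78.
The remaining cell in column 3 is (2,3) = 234 − 149 = 85.
From row 1, 234 − (78 + 50) gives (1,1) = 106.
The remaining cell in row 2 is (2,1) = 234 − 177 = 57.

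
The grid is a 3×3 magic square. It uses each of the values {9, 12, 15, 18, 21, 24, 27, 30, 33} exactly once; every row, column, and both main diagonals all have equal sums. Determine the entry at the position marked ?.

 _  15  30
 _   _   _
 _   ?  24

The 9 entries sum to 189, so each line sums to 189/3 = 63.
Row 1 must total 63; the given cells sum to 45, so (1,1) = 18.
Column 3 must total 63; the given cells sum to 54, so (2,3) = 9.
From main diagonal, 63 − (18 + 24) gives (2,2) = 21.
Anti-diagonal: 30 + 21 + ? = 63, so (3,1) = 12.
Using row 2: 21 + 9 + ? → (2,1) = 63 − 30 = 33.
Using row 3: 12 + 24 + ? → (3,2) = 63 − 36 = 27.

27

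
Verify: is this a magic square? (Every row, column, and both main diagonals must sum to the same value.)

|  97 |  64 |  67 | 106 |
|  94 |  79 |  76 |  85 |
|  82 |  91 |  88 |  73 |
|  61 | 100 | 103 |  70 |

Row 1: 97 + 64 + 67 + 106 = 334.
Row 2: 94 + 79 + 76 + 85 = 334.
Row 3: 82 + 91 + 88 + 73 = 334.
Row 4: 61 + 100 + 103 + 70 = 334.
Column 1: 97 + 94 + 82 + 61 = 334.
Column 2: 64 + 79 + 91 + 100 = 334.
Column 3: 67 + 76 + 88 + 103 = 334.
Column 4: 106 + 85 + 73 + 70 = 334.
Main diagonal: 97 + 79 + 88 + 70 = 334.
Anti-diagonal: 106 + 76 + 91 + 61 = 334.
All lines sum to 334.

Yes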